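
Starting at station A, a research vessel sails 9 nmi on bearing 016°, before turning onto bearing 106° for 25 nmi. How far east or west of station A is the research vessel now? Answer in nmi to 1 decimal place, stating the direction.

26.5 nmi east

Leg 1 (016°, 9 nmi): east 9 sin 16° = 2.48, north 9 cos 16° = 8.65
Leg 2 (106°, 25 nmi): east 25 sin 106° = 24.03, north 25 cos 106° = -6.89
Net east component: 26.51 nmi.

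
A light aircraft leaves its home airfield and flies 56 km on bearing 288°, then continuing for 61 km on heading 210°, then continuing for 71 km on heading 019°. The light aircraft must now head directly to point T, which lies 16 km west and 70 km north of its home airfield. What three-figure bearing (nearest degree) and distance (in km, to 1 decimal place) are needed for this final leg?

Leg 1 (288°, 56 km): east 56 sin 288° = -53.26, north 56 cos 288° = 17.30
Leg 2 (210°, 61 km): east 61 sin 210° = -30.50, north 61 cos 210° = -52.83
Leg 3 (019°, 71 km): east 71 sin 19° = 23.12, north 71 cos 19° = 67.13
Current position: (-60.64, 31.61). Target: (-16, 70). Remaining: Δeast = 44.64, Δnorth = 38.39.
Bearing = atan2(44.64, 38.39) mod 360° = 49.31°; distance = √((44.64)² + (38.39)²) = 58.881 km.

049°, 58.9 km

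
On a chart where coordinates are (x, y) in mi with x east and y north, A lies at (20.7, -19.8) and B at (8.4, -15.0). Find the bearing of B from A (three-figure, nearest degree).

291°

Δeast = 8.4 − 20.7 = -12.30; Δnorth = -15.0 − -19.8 = 4.80.
Bearing = atan2(Δeast, Δnorth) mod 360° = 291.32° ≈ 291°.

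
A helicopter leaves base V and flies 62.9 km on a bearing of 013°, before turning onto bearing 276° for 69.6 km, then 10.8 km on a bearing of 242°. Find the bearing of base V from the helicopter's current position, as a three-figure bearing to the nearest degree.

Leg 1 (013°, 62.9 km): east 62.9 sin 13° = 14.15, north 62.9 cos 13° = 61.29
Leg 2 (276°, 69.6 km): east 69.6 sin 276° = -69.22, north 69.6 cos 276° = 7.28
Leg 3 (242°, 10.8 km): east 10.8 sin 242° = -9.54, north 10.8 cos 242° = -5.07
Net displacement: -64.61 east, 63.49 north. Direction back to start is (64.61, -63.49): bearing = atan2(64.61, -63.49) mod 360° = 134.50° ≈ 135°.

135°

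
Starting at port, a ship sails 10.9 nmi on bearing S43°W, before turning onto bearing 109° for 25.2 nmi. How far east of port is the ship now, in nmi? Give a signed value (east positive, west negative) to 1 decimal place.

Leg 1 (S43°W, 10.9 nmi): east 10.9 sin 223° = -7.43, north 10.9 cos 223° = -7.97
Leg 2 (109°, 25.2 nmi): east 25.2 sin 109° = 23.83, north 25.2 cos 109° = -8.20
Net east component: 16.39 nmi.

16.4 nmi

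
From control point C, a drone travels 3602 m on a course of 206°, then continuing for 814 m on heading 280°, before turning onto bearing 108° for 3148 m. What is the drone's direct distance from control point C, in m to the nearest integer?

4115 m

Leg 1 (206°, 3602 m): east 3602 sin 206° = -1579.01, north 3602 cos 206° = -3237.46
Leg 2 (280°, 814 m): east 814 sin 280° = -801.63, north 814 cos 280° = 141.35
Leg 3 (108°, 3148 m): east 3148 sin 108° = 2993.93, north 3148 cos 108° = -972.79
Net: 613.28 east, -4068.89 north. Distance = √((613.28)² + (-4068.89)²) = 4114.850 m.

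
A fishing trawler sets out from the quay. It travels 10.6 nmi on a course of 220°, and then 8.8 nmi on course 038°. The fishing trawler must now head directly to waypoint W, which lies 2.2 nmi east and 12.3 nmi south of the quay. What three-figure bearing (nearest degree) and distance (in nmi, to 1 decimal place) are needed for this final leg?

Leg 1 (220°, 10.6 nmi): east 10.6 sin 220° = -6.81, north 10.6 cos 220° = -8.12
Leg 2 (038°, 8.8 nmi): east 8.8 sin 38° = 5.42, north 8.8 cos 38° = 6.93
Current position: (-1.40, -1.19). Target: (2.2, -12.3). Remaining: Δeast = 3.60, Δnorth = -11.11.
Bearing = atan2(3.60, -11.11) mod 360° = 162.07°; distance = √((3.60)² + (-11.11)²) = 11.682 nmi.

162°, 11.7 nmi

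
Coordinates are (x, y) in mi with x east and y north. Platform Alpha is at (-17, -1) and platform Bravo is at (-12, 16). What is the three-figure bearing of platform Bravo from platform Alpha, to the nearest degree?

Δeast = -12 − -17 = 5.00; Δnorth = 16 − -1 = 17.00.
Bearing = atan2(Δeast, Δnorth) mod 360° = 16.39° ≈ 016°.

016°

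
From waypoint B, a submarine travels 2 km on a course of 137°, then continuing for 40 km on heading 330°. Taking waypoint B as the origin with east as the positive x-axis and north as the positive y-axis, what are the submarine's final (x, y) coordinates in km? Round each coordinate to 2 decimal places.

Leg 1 (137°, 2 km): east 2 sin 137° = 1.36, north 2 cos 137° = -1.46
Leg 2 (330°, 40 km): east 40 sin 330° = -20.00, north 40 cos 330° = 34.64
Summing: -18.64 km east, 33.18 km north → (-18.64, 33.18).

(-18.64, 33.18)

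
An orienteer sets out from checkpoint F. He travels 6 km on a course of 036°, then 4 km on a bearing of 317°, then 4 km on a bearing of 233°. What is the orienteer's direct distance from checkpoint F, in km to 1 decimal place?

Leg 1 (036°, 6 km): east 6 sin 36° = 3.53, north 6 cos 36° = 4.85
Leg 2 (317°, 4 km): east 4 sin 317° = -2.73, north 4 cos 317° = 2.93
Leg 3 (233°, 4 km): east 4 sin 233° = -3.19, north 4 cos 233° = -2.41
Net: -2.40 east, 5.37 north. Distance = √((-2.40)² + (5.37)²) = 5.882 km.

5.9 km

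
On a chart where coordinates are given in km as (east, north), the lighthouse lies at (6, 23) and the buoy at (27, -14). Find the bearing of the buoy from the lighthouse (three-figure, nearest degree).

Δeast = 27 − 6 = 21.00; Δnorth = -14 − 23 = -37.00.
Bearing = atan2(Δeast, Δnorth) mod 360° = 150.42° ≈ 150°.

150°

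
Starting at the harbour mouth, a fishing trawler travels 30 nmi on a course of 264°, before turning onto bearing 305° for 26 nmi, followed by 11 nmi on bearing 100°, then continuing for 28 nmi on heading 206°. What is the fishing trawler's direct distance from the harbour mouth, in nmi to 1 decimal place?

Leg 1 (264°, 30 nmi): east 30 sin 264° = -29.84, north 30 cos 264° = -3.14
Leg 2 (305°, 26 nmi): east 26 sin 305° = -21.30, north 26 cos 305° = 14.91
Leg 3 (100°, 11 nmi): east 11 sin 100° = 10.83, north 11 cos 100° = -1.91
Leg 4 (206°, 28 nmi): east 28 sin 206° = -12.27, north 28 cos 206° = -25.17
Net: -52.58 east, -15.30 north. Distance = √((-52.58)² + (-15.30)²) = 54.756 nmi.

54.8 nmi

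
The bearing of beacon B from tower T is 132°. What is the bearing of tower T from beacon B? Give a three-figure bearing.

Back-bearing = 132° + 180° = 312°.

312°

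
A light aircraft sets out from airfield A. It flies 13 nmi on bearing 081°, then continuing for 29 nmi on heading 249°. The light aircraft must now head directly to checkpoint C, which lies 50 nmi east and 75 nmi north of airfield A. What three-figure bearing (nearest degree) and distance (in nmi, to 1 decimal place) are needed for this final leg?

038°, 105.2 nmi

Leg 1 (081°, 13 nmi): east 13 sin 81° = 12.84, north 13 cos 81° = 2.03
Leg 2 (249°, 29 nmi): east 29 sin 249° = -27.07, north 29 cos 249° = -10.39
Current position: (-14.23, -8.36). Target: (50, 75). Remaining: Δeast = 64.23, Δnorth = 83.36.
Bearing = atan2(64.23, 83.36) mod 360° = 37.62°; distance = √((64.23)² + (83.36)²) = 105.236 nmi.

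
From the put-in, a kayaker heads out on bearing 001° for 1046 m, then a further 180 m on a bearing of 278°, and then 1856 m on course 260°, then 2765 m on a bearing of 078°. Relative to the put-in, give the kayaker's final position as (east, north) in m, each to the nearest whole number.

Leg 1 (001°, 1046 m): east 1046 sin 1° = 18.26, north 1046 cos 1° = 1045.84
Leg 2 (278°, 180 m): east 180 sin 278° = -178.25, north 180 cos 278° = 25.05
Leg 3 (260°, 1856 m): east 1856 sin 260° = -1827.80, north 1856 cos 260° = -322.29
Leg 4 (078°, 2765 m): east 2765 sin 78° = 2704.58, north 2765 cos 78° = 574.88
Summing: 716.78 m east, 1323.48 m north → (717, 1323).

(717, 1323)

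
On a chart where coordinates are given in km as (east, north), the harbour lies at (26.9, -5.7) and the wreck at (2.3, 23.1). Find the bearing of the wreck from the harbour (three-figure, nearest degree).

319°

Δeast = 2.3 − 26.9 = -24.60; Δnorth = 23.1 − -5.7 = 28.80.
Bearing = atan2(Δeast, Δnorth) mod 360° = 319.50° ≈ 319°.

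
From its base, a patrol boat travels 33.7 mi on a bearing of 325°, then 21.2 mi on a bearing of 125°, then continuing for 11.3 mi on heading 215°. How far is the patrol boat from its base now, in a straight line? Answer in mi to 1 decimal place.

Leg 1 (325°, 33.7 mi): east 33.7 sin 325° = -19.33, north 33.7 cos 325° = 27.61
Leg 2 (125°, 21.2 mi): east 21.2 sin 125° = 17.37, north 21.2 cos 125° = -12.16
Leg 3 (215°, 11.3 mi): east 11.3 sin 215° = -6.48, north 11.3 cos 215° = -9.26
Net: -8.44 east, 6.19 north. Distance = √((-8.44)² + (6.19)²) = 10.470 mi.

10.5 mi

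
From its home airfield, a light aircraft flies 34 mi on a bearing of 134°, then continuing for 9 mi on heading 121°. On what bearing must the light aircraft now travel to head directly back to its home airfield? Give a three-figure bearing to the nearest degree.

311°

Leg 1 (134°, 34 mi): east 34 sin 134° = 24.46, north 34 cos 134° = -23.62
Leg 2 (121°, 9 mi): east 9 sin 121° = 7.71, north 9 cos 121° = -4.64
Net displacement: 32.17 east, -28.25 north. Direction back to start is (-32.17, 28.25): bearing = atan2(-32.17, 28.25) mod 360° = 311.29° ≈ 311°.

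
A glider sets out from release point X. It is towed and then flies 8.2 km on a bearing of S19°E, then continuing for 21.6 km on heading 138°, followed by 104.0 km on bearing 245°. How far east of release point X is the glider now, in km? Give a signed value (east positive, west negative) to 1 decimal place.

-77.1 km

Leg 1 (S19°E, 8.2 km): east 8.2 sin 161° = 2.67, north 8.2 cos 161° = -7.75
Leg 2 (138°, 21.6 km): east 21.6 sin 138° = 14.45, north 21.6 cos 138° = -16.05
Leg 3 (245°, 104.0 km): east 104.0 sin 245° = -94.26, north 104.0 cos 245° = -43.95
Net east component: -77.13 km.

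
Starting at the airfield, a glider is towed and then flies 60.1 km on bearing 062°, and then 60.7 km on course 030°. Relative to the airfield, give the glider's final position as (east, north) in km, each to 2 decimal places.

Leg 1 (062°, 60.1 km): east 60.1 sin 62° = 53.07, north 60.1 cos 62° = 28.22
Leg 2 (030°, 60.7 km): east 60.7 sin 30° = 30.35, north 60.7 cos 30° = 52.57
Summing: 83.42 km east, 80.78 km north → (83.42, 80.78).

(83.42, 80.78)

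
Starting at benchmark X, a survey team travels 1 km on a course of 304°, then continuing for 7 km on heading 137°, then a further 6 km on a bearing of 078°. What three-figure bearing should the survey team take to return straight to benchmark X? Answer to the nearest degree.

Leg 1 (304°, 1 km): east 1 sin 304° = -0.83, north 1 cos 304° = 0.56
Leg 2 (137°, 7 km): east 7 sin 137° = 4.77, north 7 cos 137° = -5.12
Leg 3 (078°, 6 km): east 6 sin 78° = 5.87, north 6 cos 78° = 1.25
Net displacement: 9.81 east, -3.31 north. Direction back to start is (-9.81, 3.31): bearing = atan2(-9.81, 3.31) mod 360° = 288.65° ≈ 289°.

289°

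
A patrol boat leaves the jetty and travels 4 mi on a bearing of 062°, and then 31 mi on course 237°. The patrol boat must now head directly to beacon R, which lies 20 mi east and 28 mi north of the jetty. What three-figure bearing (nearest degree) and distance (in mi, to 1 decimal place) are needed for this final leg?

Leg 1 (062°, 4 mi): east 4 sin 62° = 3.53, north 4 cos 62° = 1.88
Leg 2 (237°, 31 mi): east 31 sin 237° = -26.00, north 31 cos 237° = -16.88
Current position: (-22.47, -15.01). Target: (20, 28). Remaining: Δeast = 42.47, Δnorth = 43.01.
Bearing = atan2(42.47, 43.01) mod 360° = 44.64°; distance = √((42.47)² + (43.01)²) = 60.440 mi.

045°, 60.4 mi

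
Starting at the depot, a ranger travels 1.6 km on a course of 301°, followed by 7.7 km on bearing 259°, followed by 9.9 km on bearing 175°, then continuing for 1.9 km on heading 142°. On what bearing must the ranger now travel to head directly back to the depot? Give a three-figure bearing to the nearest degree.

030°

Leg 1 (301°, 1.6 km): east 1.6 sin 301° = -1.37, north 1.6 cos 301° = 0.82
Leg 2 (259°, 7.7 km): east 7.7 sin 259° = -7.56, north 7.7 cos 259° = -1.47
Leg 3 (175°, 9.9 km): east 9.9 sin 175° = 0.86, north 9.9 cos 175° = -9.86
Leg 4 (142°, 1.9 km): east 1.9 sin 142° = 1.17, north 1.9 cos 142° = -1.50
Net displacement: -6.90 east, -12.00 north. Direction back to start is (6.90, 12.00): bearing = atan2(6.90, 12.00) mod 360° = 29.88° ≈ 030°.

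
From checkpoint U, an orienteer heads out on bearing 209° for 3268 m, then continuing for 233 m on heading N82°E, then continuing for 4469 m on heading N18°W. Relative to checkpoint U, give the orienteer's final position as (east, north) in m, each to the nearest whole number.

Leg 1 (209°, 3268 m): east 3268 sin 209° = -1584.36, north 3268 cos 209° = -2858.26
Leg 2 (N82°E, 233 m): east 233 sin 82° = 230.73, north 233 cos 82° = 32.43
Leg 3 (N18°W, 4469 m): east 4469 sin 342° = -1381.00, north 4469 cos 342° = 4250.27
Summing: -2734.62 m east, 1424.44 m north → (-2735, 1424).

(-2735, 1424)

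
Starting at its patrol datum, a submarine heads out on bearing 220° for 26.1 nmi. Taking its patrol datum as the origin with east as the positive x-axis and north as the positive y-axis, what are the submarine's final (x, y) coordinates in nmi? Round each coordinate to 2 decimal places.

(-16.78, -19.99)

Leg 1 (220°, 26.1 nmi): east 26.1 sin 220° = -16.78, north 26.1 cos 220° = -19.99
Summing: -16.78 nmi east, -19.99 nmi north → (-16.78, -19.99).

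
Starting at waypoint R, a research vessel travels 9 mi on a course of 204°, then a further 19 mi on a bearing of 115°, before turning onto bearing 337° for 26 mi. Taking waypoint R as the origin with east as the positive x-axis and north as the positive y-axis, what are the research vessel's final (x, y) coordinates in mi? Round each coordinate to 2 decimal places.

Leg 1 (204°, 9 mi): east 9 sin 204° = -3.66, north 9 cos 204° = -8.22
Leg 2 (115°, 19 mi): east 19 sin 115° = 17.22, north 19 cos 115° = -8.03
Leg 3 (337°, 26 mi): east 26 sin 337° = -10.16, north 26 cos 337° = 23.93
Summing: 3.40 mi east, 7.68 mi north → (3.40, 7.68).

(3.40, 7.68)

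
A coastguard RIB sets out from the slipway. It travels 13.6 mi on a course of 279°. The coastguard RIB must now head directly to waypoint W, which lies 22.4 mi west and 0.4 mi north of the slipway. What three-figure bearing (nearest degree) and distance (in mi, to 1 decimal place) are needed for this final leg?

259°, 9.1 mi

Leg 1 (279°, 13.6 mi): east 13.6 sin 279° = -13.43, north 13.6 cos 279° = 2.13
Current position: (-13.43, 2.13). Target: (-22.4, 0.4). Remaining: Δeast = -8.97, Δnorth = -1.73.
Bearing = atan2(-8.97, -1.73) mod 360° = 259.10°; distance = √((-8.97)² + (-1.73)²) = 9.132 mi.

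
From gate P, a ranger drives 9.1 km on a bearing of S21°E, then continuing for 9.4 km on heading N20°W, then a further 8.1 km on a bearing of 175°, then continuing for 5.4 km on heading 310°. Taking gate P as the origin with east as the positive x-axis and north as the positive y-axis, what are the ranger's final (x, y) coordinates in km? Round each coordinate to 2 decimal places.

(-3.38, -4.26)

Leg 1 (S21°E, 9.1 km): east 9.1 sin 159° = 3.26, north 9.1 cos 159° = -8.50
Leg 2 (N20°W, 9.4 km): east 9.4 sin 340° = -3.21, north 9.4 cos 340° = 8.83
Leg 3 (175°, 8.1 km): east 8.1 sin 175° = 0.71, north 8.1 cos 175° = -8.07
Leg 4 (310°, 5.4 km): east 5.4 sin 310° = -4.14, north 5.4 cos 310° = 3.47
Summing: -3.38 km east, -4.26 km north → (-3.38, -4.26).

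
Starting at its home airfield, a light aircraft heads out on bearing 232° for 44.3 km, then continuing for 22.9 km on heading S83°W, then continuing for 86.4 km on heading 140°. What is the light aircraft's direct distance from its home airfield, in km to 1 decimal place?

96.3 km

Leg 1 (232°, 44.3 km): east 44.3 sin 232° = -34.91, north 44.3 cos 232° = -27.27
Leg 2 (S83°W, 22.9 km): east 22.9 sin 263° = -22.73, north 22.9 cos 263° = -2.79
Leg 3 (140°, 86.4 km): east 86.4 sin 140° = 55.54, north 86.4 cos 140° = -66.19
Net: -2.10 east, -96.25 north. Distance = √((-2.10)² + (-96.25)²) = 96.274 km.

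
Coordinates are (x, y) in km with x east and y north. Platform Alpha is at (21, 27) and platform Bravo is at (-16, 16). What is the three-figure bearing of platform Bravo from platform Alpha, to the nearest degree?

253°

Δeast = -16 − 21 = -37.00; Δnorth = 16 − 27 = -11.00.
Bearing = atan2(Δeast, Δnorth) mod 360° = 253.44° ≈ 253°.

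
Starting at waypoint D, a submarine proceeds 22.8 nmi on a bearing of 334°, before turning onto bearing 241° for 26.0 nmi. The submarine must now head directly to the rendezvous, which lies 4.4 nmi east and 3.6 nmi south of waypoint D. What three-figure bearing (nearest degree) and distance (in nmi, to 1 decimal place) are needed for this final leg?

Leg 1 (334°, 22.8 nmi): east 22.8 sin 334° = -9.99, north 22.8 cos 334° = 20.49
Leg 2 (241°, 26.0 nmi): east 26.0 sin 241° = -22.74, north 26.0 cos 241° = -12.61
Current position: (-32.73, 7.89). Target: (4.4, -3.6). Remaining: Δeast = 37.13, Δnorth = -11.49.
Bearing = atan2(37.13, -11.49) mod 360° = 107.19°; distance = √((37.13)² + (-11.49)²) = 38.871 nmi.

107°, 38.9 nmi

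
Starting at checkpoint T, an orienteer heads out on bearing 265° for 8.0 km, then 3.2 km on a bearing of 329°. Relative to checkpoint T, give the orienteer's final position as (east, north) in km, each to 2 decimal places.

(-9.62, 2.05)

Leg 1 (265°, 8.0 km): east 8.0 sin 265° = -7.97, north 8.0 cos 265° = -0.70
Leg 2 (329°, 3.2 km): east 3.2 sin 329° = -1.65, north 3.2 cos 329° = 2.74
Summing: -9.62 km east, 2.05 km north → (-9.62, 2.05).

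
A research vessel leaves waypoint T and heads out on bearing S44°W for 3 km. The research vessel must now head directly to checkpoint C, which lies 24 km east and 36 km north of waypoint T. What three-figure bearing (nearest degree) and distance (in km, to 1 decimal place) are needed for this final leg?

034°, 46.2 km

Leg 1 (S44°W, 3 km): east 3 sin 224° = -2.08, north 3 cos 224° = -2.16
Current position: (-2.08, -2.16). Target: (24, 36). Remaining: Δeast = 26.08, Δnorth = 38.16.
Bearing = atan2(26.08, 38.16) mod 360° = 34.36°; distance = √((26.08)² + (38.16)²) = 46.221 km.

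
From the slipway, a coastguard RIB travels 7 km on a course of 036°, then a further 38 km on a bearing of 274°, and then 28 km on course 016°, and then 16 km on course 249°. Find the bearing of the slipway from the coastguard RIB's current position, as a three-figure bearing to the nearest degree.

Leg 1 (036°, 7 km): east 7 sin 36° = 4.11, north 7 cos 36° = 5.66
Leg 2 (274°, 38 km): east 38 sin 274° = -37.91, north 38 cos 274° = 2.65
Leg 3 (016°, 28 km): east 28 sin 16° = 7.72, north 28 cos 16° = 26.92
Leg 4 (249°, 16 km): east 16 sin 249° = -14.94, north 16 cos 249° = -5.73
Net displacement: -41.01 east, 29.50 north. Direction back to start is (41.01, -29.50): bearing = atan2(41.01, -29.50) mod 360° = 125.72° ≈ 126°.

126°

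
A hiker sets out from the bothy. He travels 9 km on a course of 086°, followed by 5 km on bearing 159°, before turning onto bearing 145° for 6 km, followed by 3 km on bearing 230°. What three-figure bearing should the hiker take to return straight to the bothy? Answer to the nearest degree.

312°

Leg 1 (086°, 9 km): east 9 sin 86° = 8.98, north 9 cos 86° = 0.63
Leg 2 (159°, 5 km): east 5 sin 159° = 1.79, north 5 cos 159° = -4.67
Leg 3 (145°, 6 km): east 6 sin 145° = 3.44, north 6 cos 145° = -4.91
Leg 4 (230°, 3 km): east 3 sin 230° = -2.30, north 3 cos 230° = -1.93
Net displacement: 11.91 east, -10.88 north. Direction back to start is (-11.91, 10.88): bearing = atan2(-11.91, 10.88) mod 360° = 312.41° ≈ 312°.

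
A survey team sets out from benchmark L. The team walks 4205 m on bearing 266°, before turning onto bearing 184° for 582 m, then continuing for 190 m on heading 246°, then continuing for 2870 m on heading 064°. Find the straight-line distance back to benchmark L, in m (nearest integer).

Leg 1 (266°, 4205 m): east 4205 sin 266° = -4194.76, north 4205 cos 266° = -293.33
Leg 2 (184°, 582 m): east 582 sin 184° = -40.60, north 582 cos 184° = -580.58
Leg 3 (246°, 190 m): east 190 sin 246° = -173.57, north 190 cos 246° = -77.28
Leg 4 (064°, 2870 m): east 2870 sin 64° = 2579.54, north 2870 cos 64° = 1258.13
Net: -1829.39 east, 306.94 north. Distance = √((-1829.39)² + (306.94)²) = 1854.960 m.

1855 m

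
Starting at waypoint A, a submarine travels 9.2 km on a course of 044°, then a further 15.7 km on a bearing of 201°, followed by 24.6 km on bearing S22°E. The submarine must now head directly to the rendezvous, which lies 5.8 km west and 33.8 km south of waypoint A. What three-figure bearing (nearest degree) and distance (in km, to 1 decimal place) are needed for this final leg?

Leg 1 (044°, 9.2 km): east 9.2 sin 44° = 6.39, north 9.2 cos 44° = 6.62
Leg 2 (201°, 15.7 km): east 15.7 sin 201° = -5.63, north 15.7 cos 201° = -14.66
Leg 3 (S22°E, 24.6 km): east 24.6 sin 158° = 9.22, north 24.6 cos 158° = -22.81
Current position: (9.98, -30.85). Target: (-5.8, -33.8). Remaining: Δeast = -15.78, Δnorth = -2.95.
Bearing = atan2(-15.78, -2.95) mod 360° = 259.40°; distance = √((-15.78)² + (-2.95)²) = 16.054 km.

259°, 16.1 km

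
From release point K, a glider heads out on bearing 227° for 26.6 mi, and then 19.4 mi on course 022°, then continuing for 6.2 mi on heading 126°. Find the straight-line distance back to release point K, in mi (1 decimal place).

Leg 1 (227°, 26.6 mi): east 26.6 sin 227° = -19.45, north 26.6 cos 227° = -18.14
Leg 2 (022°, 19.4 mi): east 19.4 sin 22° = 7.27, north 19.4 cos 22° = 17.99
Leg 3 (126°, 6.2 mi): east 6.2 sin 126° = 5.02, north 6.2 cos 126° = -3.64
Net: -7.17 east, -3.80 north. Distance = √((-7.17)² + (-3.80)²) = 8.114 mi.

8.1 mi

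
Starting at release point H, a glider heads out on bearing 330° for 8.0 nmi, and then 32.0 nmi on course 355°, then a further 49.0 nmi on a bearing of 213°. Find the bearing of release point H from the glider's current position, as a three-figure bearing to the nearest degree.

086°

Leg 1 (330°, 8.0 nmi): east 8.0 sin 330° = -4.00, north 8.0 cos 330° = 6.93
Leg 2 (355°, 32.0 nmi): east 32.0 sin 355° = -2.79, north 32.0 cos 355° = 31.88
Leg 3 (213°, 49.0 nmi): east 49.0 sin 213° = -26.69, north 49.0 cos 213° = -41.09
Net displacement: -33.48 east, -2.29 north. Direction back to start is (33.48, 2.29): bearing = atan2(33.48, 2.29) mod 360° = 86.09° ≈ 086°.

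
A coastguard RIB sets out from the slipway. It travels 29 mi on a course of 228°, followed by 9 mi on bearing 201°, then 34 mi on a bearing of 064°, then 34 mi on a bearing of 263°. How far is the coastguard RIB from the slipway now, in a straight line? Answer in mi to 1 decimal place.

Leg 1 (228°, 29 mi): east 29 sin 228° = -21.55, north 29 cos 228° = -19.40
Leg 2 (201°, 9 mi): east 9 sin 201° = -3.23, north 9 cos 201° = -8.40
Leg 3 (064°, 34 mi): east 34 sin 64° = 30.56, north 34 cos 64° = 14.90
Leg 4 (263°, 34 mi): east 34 sin 263° = -33.75, north 34 cos 263° = -4.14
Net: -27.96 east, -17.05 north. Distance = √((-27.96)² + (-17.05)²) = 32.750 mi.

32.7 mi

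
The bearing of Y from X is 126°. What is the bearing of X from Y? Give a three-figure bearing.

306°

Back-bearing = 126° + 180° = 306°.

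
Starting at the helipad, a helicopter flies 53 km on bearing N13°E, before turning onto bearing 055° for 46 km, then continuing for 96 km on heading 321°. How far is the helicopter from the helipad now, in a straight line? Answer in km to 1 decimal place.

Leg 1 (N13°E, 53 km): east 53 sin 13° = 11.92, north 53 cos 13° = 51.64
Leg 2 (055°, 46 km): east 46 sin 55° = 37.68, north 46 cos 55° = 26.38
Leg 3 (321°, 96 km): east 96 sin 321° = -60.41, north 96 cos 321° = 74.61
Net: -10.81 east, 152.63 north. Distance = √((-10.81)² + (152.63)²) = 153.015 km.

153.0 km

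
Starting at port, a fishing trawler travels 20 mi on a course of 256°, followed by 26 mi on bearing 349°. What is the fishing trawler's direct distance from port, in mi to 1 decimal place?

32.0 mi

Leg 1 (256°, 20 mi): east 20 sin 256° = -19.41, north 20 cos 256° = -4.84
Leg 2 (349°, 26 mi): east 26 sin 349° = -4.96, north 26 cos 349° = 25.52
Net: -24.37 east, 20.68 north. Distance = √((-24.37)² + (20.68)²) = 31.962 mi.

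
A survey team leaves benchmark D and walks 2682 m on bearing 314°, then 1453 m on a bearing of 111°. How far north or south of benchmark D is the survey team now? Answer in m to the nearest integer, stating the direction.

Leg 1 (314°, 2682 m): east 2682 sin 314° = -1929.27, north 2682 cos 314° = 1863.07
Leg 2 (111°, 1453 m): east 1453 sin 111° = 1356.49, north 1453 cos 111° = -520.71
Net north component: 1342.37 m.

1342 m north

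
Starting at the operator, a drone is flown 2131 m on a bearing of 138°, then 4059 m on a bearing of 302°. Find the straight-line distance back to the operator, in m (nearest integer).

Leg 1 (138°, 2131 m): east 2131 sin 138° = 1425.92, north 2131 cos 138° = -1583.64
Leg 2 (302°, 4059 m): east 4059 sin 302° = -3442.23, north 4059 cos 302° = 2150.94
Net: -2016.31 east, 567.30 north. Distance = √((-2016.31)² + (567.30)²) = 2094.597 m.

2095 m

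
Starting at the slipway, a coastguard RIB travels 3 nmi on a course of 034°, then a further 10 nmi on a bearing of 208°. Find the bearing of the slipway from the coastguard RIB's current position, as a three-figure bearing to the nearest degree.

Leg 1 (034°, 3 nmi): east 3 sin 34° = 1.68, north 3 cos 34° = 2.49
Leg 2 (208°, 10 nmi): east 10 sin 208° = -4.69, north 10 cos 208° = -8.83
Net displacement: -3.02 east, -6.34 north. Direction back to start is (3.02, 6.34): bearing = atan2(3.02, 6.34) mod 360° = 25.44° ≈ 025°.

025°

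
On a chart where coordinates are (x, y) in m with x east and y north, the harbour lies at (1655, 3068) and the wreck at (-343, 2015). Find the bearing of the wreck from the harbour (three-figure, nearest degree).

242°

Δeast = -343 − 1655 = -1998.00; Δnorth = 2015 − 3068 = -1053.00.
Bearing = atan2(Δeast, Δnorth) mod 360° = 242.21° ≈ 242°.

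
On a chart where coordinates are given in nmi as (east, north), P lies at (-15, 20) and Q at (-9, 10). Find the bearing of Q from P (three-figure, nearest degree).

Δeast = -9 − -15 = 6.00; Δnorth = 10 − 20 = -10.00.
Bearing = atan2(Δeast, Δnorth) mod 360° = 149.04° ≈ 149°.

149°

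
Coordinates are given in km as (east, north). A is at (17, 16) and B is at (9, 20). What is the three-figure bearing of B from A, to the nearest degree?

297°

Δeast = 9 − 17 = -8.00; Δnorth = 20 − 16 = 4.00.
Bearing = atan2(Δeast, Δnorth) mod 360° = 296.57° ≈ 297°.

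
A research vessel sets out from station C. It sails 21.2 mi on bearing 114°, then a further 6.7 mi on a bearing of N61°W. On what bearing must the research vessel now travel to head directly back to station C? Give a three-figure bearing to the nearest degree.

292°

Leg 1 (114°, 21.2 mi): east 21.2 sin 114° = 19.37, north 21.2 cos 114° = -8.62
Leg 2 (N61°W, 6.7 mi): east 6.7 sin 299° = -5.86, north 6.7 cos 299° = 3.25
Net displacement: 13.51 east, -5.37 north. Direction back to start is (-13.51, 5.37): bearing = atan2(-13.51, 5.37) mod 360° = 291.70° ≈ 292°.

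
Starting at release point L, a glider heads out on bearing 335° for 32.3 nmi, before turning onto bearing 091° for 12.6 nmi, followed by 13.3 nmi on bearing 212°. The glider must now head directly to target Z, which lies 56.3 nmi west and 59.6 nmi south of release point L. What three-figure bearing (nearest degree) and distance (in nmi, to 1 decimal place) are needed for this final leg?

Leg 1 (335°, 32.3 nmi): east 32.3 sin 335° = -13.65, north 32.3 cos 335° = 29.27
Leg 2 (091°, 12.6 nmi): east 12.6 sin 91° = 12.60, north 12.6 cos 91° = -0.22
Leg 3 (212°, 13.3 nmi): east 13.3 sin 212° = -7.05, north 13.3 cos 212° = -11.28
Current position: (-8.10, 17.77). Target: (-56.3, -59.6). Remaining: Δeast = -48.20, Δnorth = -77.37.
Bearing = atan2(-48.20, -77.37) mod 360° = 211.92°; distance = √((-48.20)² + (-77.37)²) = 91.160 nmi.

212°, 91.2 nmi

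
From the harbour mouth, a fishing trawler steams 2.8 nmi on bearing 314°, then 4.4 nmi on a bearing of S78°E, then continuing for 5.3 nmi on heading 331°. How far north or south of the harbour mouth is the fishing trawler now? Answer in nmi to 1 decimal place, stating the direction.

Leg 1 (314°, 2.8 nmi): east 2.8 sin 314° = -2.01, north 2.8 cos 314° = 1.95
Leg 2 (S78°E, 4.4 nmi): east 4.4 sin 102° = 4.30, north 4.4 cos 102° = -0.91
Leg 3 (331°, 5.3 nmi): east 5.3 sin 331° = -2.57, north 5.3 cos 331° = 4.64
Net north component: 5.67 nmi.

5.7 nmi north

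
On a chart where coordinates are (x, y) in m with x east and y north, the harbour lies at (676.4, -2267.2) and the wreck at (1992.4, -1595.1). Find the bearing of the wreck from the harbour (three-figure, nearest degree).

063°

Δeast = 1992.4 − 676.4 = 1316.00; Δnorth = -1595.1 − -2267.2 = 672.10.
Bearing = atan2(Δeast, Δnorth) mod 360° = 62.95° ≈ 063°.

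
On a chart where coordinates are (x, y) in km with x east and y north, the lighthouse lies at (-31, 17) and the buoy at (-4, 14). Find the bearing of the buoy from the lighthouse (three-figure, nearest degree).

Δeast = -4 − -31 = 27.00; Δnorth = 14 − 17 = -3.00.
Bearing = atan2(Δeast, Δnorth) mod 360° = 96.34° ≈ 096°.

096°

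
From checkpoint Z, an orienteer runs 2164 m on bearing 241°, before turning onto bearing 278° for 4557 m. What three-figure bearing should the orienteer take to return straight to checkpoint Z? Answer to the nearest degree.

086°

Leg 1 (241°, 2164 m): east 2164 sin 241° = -1892.68, north 2164 cos 241° = -1049.13
Leg 2 (278°, 4557 m): east 4557 sin 278° = -4512.65, north 4557 cos 278° = 634.21
Net displacement: -6405.33 east, -414.92 north. Direction back to start is (6405.33, 414.92): bearing = atan2(6405.33, 414.92) mod 360° = 86.29° ≈ 086°.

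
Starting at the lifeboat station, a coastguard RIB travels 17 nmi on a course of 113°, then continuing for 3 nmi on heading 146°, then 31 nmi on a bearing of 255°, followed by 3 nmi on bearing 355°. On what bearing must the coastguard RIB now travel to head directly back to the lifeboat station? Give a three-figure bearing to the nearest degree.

Leg 1 (113°, 17 nmi): east 17 sin 113° = 15.65, north 17 cos 113° = -6.64
Leg 2 (146°, 3 nmi): east 3 sin 146° = 1.68, north 3 cos 146° = -2.49
Leg 3 (255°, 31 nmi): east 31 sin 255° = -29.94, north 31 cos 255° = -8.02
Leg 4 (355°, 3 nmi): east 3 sin 355° = -0.26, north 3 cos 355° = 2.99
Net displacement: -12.88 east, -14.16 north. Direction back to start is (12.88, 14.16): bearing = atan2(12.88, 14.16) mod 360° = 42.28° ≈ 042°.

042°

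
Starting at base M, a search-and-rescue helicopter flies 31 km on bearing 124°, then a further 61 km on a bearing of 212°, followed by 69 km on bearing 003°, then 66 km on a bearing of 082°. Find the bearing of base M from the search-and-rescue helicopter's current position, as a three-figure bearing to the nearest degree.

Leg 1 (124°, 31 km): east 31 sin 124° = 25.70, north 31 cos 124° = -17.33
Leg 2 (212°, 61 km): east 61 sin 212° = -32.33, north 61 cos 212° = -51.73
Leg 3 (003°, 69 km): east 69 sin 3° = 3.61, north 69 cos 3° = 68.91
Leg 4 (082°, 66 km): east 66 sin 82° = 65.36, north 66 cos 82° = 9.19
Net displacement: 62.34 east, 9.02 north. Direction back to start is (-62.34, -9.02): bearing = atan2(-62.34, -9.02) mod 360° = 261.76° ≈ 262°.

262°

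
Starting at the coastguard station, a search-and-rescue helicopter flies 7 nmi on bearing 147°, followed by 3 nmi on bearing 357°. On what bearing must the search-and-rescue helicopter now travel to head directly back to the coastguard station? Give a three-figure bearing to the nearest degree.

Leg 1 (147°, 7 nmi): east 7 sin 147° = 3.81, north 7 cos 147° = -5.87
Leg 2 (357°, 3 nmi): east 3 sin 357° = -0.16, north 3 cos 357° = 3.00
Net displacement: 3.66 east, -2.87 north. Direction back to start is (-3.66, 2.87): bearing = atan2(-3.66, 2.87) mod 360° = 308.18° ≈ 308°.

308°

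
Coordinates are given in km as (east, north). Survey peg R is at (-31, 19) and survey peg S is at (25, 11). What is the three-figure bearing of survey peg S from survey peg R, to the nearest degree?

Δeast = 25 − -31 = 56.00; Δnorth = 11 − 19 = -8.00.
Bearing = atan2(Δeast, Δnorth) mod 360° = 98.13° ≈ 098°.

098°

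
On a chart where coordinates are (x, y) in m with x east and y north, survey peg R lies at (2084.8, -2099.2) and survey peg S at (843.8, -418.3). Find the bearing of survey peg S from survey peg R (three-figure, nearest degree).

324°

Δeast = 843.8 − 2084.8 = -1241.00; Δnorth = -418.3 − -2099.2 = 1680.90.
Bearing = atan2(Δeast, Δnorth) mod 360° = 323.56° ≈ 324°.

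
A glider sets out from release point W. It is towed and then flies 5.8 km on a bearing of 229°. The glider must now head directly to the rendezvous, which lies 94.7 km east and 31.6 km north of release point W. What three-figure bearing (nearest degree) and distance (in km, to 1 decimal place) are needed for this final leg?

Leg 1 (229°, 5.8 km): east 5.8 sin 229° = -4.38, north 5.8 cos 229° = -3.81
Current position: (-4.38, -3.81). Target: (94.7, 31.6). Remaining: Δeast = 99.08, Δnorth = 35.41.
Bearing = atan2(99.08, 35.41) mod 360° = 70.34°; distance = √((99.08)² + (35.41)²) = 105.213 km.

070°, 105.2 km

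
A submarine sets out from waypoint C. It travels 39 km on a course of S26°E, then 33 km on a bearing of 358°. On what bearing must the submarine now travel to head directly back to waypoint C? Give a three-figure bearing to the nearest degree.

277°

Leg 1 (S26°E, 39 km): east 39 sin 154° = 17.10, north 39 cos 154° = -35.05
Leg 2 (358°, 33 km): east 33 sin 358° = -1.15, north 33 cos 358° = 32.98
Net displacement: 15.94 east, -2.07 north. Direction back to start is (-15.94, 2.07): bearing = atan2(-15.94, 2.07) mod 360° = 277.41° ≈ 277°.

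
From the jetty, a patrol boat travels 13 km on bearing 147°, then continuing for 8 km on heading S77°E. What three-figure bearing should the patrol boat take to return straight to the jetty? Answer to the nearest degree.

Leg 1 (147°, 13 km): east 13 sin 147° = 7.08, north 13 cos 147° = -10.90
Leg 2 (S77°E, 8 km): east 8 sin 103° = 7.79, north 8 cos 103° = -1.80
Net displacement: 14.88 east, -12.70 north. Direction back to start is (-14.88, 12.70): bearing = atan2(-14.88, 12.70) mod 360° = 310.49° ≈ 310°.

310°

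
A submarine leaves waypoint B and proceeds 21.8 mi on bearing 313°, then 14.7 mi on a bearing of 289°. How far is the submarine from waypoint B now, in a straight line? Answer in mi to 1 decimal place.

35.7 mi

Leg 1 (313°, 21.8 mi): east 21.8 sin 313° = -15.94, north 21.8 cos 313° = 14.87
Leg 2 (289°, 14.7 mi): east 14.7 sin 289° = -13.90, north 14.7 cos 289° = 4.79
Net: -29.84 east, 19.65 north. Distance = √((-29.84)² + (19.65)²) = 35.733 mi.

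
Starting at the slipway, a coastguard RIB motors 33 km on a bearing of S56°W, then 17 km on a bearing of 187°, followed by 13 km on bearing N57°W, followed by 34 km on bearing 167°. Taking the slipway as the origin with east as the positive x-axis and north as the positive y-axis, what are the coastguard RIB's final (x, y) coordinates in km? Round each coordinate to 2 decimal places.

(-32.68, -61.37)

Leg 1 (S56°W, 33 km): east 33 sin 236° = -27.36, north 33 cos 236° = -18.45
Leg 2 (187°, 17 km): east 17 sin 187° = -2.07, north 17 cos 187° = -16.87
Leg 3 (N57°W, 13 km): east 13 sin 303° = -10.90, north 13 cos 303° = 7.08
Leg 4 (167°, 34 km): east 34 sin 167° = 7.65, north 34 cos 167° = -33.13
Summing: -32.68 km east, -61.37 km north → (-32.68, -61.37).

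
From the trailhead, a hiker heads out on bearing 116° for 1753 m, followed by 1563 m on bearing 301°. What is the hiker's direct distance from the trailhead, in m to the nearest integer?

Leg 1 (116°, 1753 m): east 1753 sin 116° = 1575.59, north 1753 cos 116° = -768.46
Leg 2 (301°, 1563 m): east 1563 sin 301° = -1339.75, north 1563 cos 301° = 805.00
Net: 235.83 east, 36.54 north. Distance = √((235.83)² + (36.54)²) = 238.647 m.

239 m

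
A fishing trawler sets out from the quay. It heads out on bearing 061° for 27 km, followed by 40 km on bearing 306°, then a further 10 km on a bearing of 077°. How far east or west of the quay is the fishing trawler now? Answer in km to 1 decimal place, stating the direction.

1.0 km east

Leg 1 (061°, 27 km): east 27 sin 61° = 23.61, north 27 cos 61° = 13.09
Leg 2 (306°, 40 km): east 40 sin 306° = -32.36, north 40 cos 306° = 23.51
Leg 3 (077°, 10 km): east 10 sin 77° = 9.74, north 10 cos 77° = 2.25
Net east component: 1.00 km.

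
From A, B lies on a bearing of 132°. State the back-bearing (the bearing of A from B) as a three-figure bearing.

Back-bearing = 132° + 180° = 312°.

312°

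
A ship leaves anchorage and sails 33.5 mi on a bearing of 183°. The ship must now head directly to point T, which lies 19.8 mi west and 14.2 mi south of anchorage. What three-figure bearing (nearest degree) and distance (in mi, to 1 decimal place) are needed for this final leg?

Leg 1 (183°, 33.5 mi): east 33.5 sin 183° = -1.75, north 33.5 cos 183° = -33.45
Current position: (-1.75, -33.45). Target: (-19.8, -14.2). Remaining: Δeast = -18.05, Δnorth = 19.25.
Bearing = atan2(-18.05, 19.25) mod 360° = 316.85°; distance = √((-18.05)² + (19.25)²) = 26.389 mi.

317°, 26.4 mi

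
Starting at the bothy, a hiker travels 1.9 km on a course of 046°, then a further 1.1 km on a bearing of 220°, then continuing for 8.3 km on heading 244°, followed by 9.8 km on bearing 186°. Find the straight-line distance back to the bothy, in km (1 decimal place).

Leg 1 (046°, 1.9 km): east 1.9 sin 46° = 1.37, north 1.9 cos 46° = 1.32
Leg 2 (220°, 1.1 km): east 1.1 sin 220° = -0.71, north 1.1 cos 220° = -0.84
Leg 3 (244°, 8.3 km): east 8.3 sin 244° = -7.46, north 8.3 cos 244° = -3.64
Leg 4 (186°, 9.8 km): east 9.8 sin 186° = -1.02, north 9.8 cos 186° = -9.75
Net: -7.82 east, -12.91 north. Distance = √((-7.82)² + (-12.91)²) = 15.094 km.

15.1 km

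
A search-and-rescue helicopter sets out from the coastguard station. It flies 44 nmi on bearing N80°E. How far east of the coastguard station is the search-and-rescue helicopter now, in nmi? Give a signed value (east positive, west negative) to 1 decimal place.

43.3 nmi

Leg 1 (N80°E, 44 nmi): east 44 sin 80° = 43.33, north 44 cos 80° = 7.64
Net east component: 43.33 nmi.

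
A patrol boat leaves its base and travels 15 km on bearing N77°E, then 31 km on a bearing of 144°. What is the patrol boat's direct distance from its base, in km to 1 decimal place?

39.4 km

Leg 1 (N77°E, 15 km): east 15 sin 77° = 14.62, north 15 cos 77° = 3.37
Leg 2 (144°, 31 km): east 31 sin 144° = 18.22, north 31 cos 144° = -25.08
Net: 32.84 east, -21.71 north. Distance = √((32.84)² + (-21.71)²) = 39.362 km.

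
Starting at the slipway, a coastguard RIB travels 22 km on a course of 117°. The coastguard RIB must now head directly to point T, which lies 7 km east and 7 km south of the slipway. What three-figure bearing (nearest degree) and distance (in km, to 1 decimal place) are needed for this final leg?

283°, 13.0 km

Leg 1 (117°, 22 km): east 22 sin 117° = 19.60, north 22 cos 117° = -9.99
Current position: (19.60, -9.99). Target: (7, -7). Remaining: Δeast = -12.60, Δnorth = 2.99.
Bearing = atan2(-12.60, 2.99) mod 360° = 283.34°; distance = √((-12.60)² + (2.99)²) = 12.951 km.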